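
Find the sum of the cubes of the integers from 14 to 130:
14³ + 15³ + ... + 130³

Use ∑_{k=1}^{n} k³ = [n(n+1)/2]², then subtract the first 13 terms.
∑_{k=1}^{130} k³ = [130×131/2]² = 8515² = 72505225
∑_{k=1}^{13} k³ = [13×14/2]² = 91² = 8281
∑_{k=14}^{130} k³ = 72505225 - 8281 = 72496944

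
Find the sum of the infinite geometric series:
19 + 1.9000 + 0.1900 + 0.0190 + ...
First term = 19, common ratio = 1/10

For |r| < 1, S = a / (1 - r)
S = 19 / (1 - (1/10))
S = 19 / (9/10)
S = 190/9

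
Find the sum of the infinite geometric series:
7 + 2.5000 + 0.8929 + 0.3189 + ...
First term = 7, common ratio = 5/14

For |r| < 1, S = a / (1 - r)
S = 7 / (1 - (5/14))
S = 7 / (9/14)
S = 98/9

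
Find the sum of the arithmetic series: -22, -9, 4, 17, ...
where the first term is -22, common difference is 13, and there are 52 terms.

Sₙ = n/2 × (first + last)
Last term = a + (n-1)d = -22 + (52-1)×13 = 641
S_52 = 52/2 × (-22 + 641)
S_52 = 52/2 × 619 = 16094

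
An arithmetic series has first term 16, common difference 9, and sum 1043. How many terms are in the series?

Using S = n/2 × [2a + (n-1)d]
1043 = n/2 × [2(16) + (n-1)(9)]
1043 = n/2 × [32 + 9n - 9]
2086 = n × [23 + 9n]
9n² + (23)n - 2086 = 0
Discriminant: Δ = (23)² - 4(9)(-2086) = 529 + 75096 = 75625
√Δ = 275
n = [-(23) + √Δ] / (2·9) = (-23 + 275) / 18 = 252 / 18 = 14
(The negative root is discarded since n must be a positive integer.)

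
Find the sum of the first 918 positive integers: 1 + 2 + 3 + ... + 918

Formula: ∑k = n(n+1)/2
= 918×919/2
= 843642/2
= 421821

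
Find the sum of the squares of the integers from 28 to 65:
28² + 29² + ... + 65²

Use ∑_{k=1}^{n} k² = n(n+1)(2n+1)/6, then subtract the first 27 terms.
∑_{k=1}^{65} k² = 65×66×131/6 = 93665
∑_{k=1}^{27} k² = 27×28×55/6 = 6930
∑_{k=28}^{65} k² = 93665 - 6930 = 86735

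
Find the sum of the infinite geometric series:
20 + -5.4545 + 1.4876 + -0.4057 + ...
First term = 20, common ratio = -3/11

For |r| < 1, S = a / (1 - r)
S = 20 / (1 - (-3/11))
S = 20 / (14/11)
S = 110/7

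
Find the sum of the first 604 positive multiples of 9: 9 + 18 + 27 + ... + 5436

Factor out 9: = 9(1 + 2 + ... + 604) = 9 × n(n+1)/2
= 9 × 604×605/2
= 9 × 182710
= 1644390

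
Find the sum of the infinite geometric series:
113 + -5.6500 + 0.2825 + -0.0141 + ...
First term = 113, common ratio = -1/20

For |r| < 1, S = a / (1 - r)
S = 113 / (1 - (-1/20))
S = 113 / (21/20)
S = 2260/21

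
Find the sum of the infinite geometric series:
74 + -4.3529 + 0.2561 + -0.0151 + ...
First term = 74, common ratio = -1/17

For |r| < 1, S = a / (1 - r)
S = 74 / (1 - (-1/17))
S = 74 / (18/17)
S = 629/9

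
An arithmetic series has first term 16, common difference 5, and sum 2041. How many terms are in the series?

Using S = n/2 × [2a + (n-1)d]
2041 = n/2 × [2(16) + (n-1)(5)]
2041 = n/2 × [32 + 5n - 5]
4082 = n × [27 + 5n]
5n² + (27)n - 4082 = 0
Discriminant: Δ = (27)² - 4(5)(-4082) = 729 + 81640 = 82369
√Δ = 287
n = [-(27) + √Δ] / (2·5) = (-27 + 287) / 10 = 260 / 10 = 26
(The negative root is discarded since n must be a positive integer.)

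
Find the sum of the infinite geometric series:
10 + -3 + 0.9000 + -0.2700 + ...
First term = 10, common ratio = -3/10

For |r| < 1, S = a / (1 - r)
S = 10 / (1 - (-3/10))
S = 10 / (13/10)
S = 100/13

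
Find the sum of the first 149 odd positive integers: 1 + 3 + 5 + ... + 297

Sum of first n odd numbers = n²
= 149²
= 22201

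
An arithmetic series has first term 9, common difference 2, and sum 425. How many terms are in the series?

Using S = n/2 × [2a + (n-1)d]
425 = n/2 × [2(9) + (n-1)(2)]
425 = n/2 × [18 + 2n - 2]
850 = n × [16 + 2n]
2n² + (16)n - 850 = 0
Discriminant: Δ = (16)² - 4(2)(-850) = 256 + 6800 = 7056
√Δ = 84
n = [-(16) + √Δ] / (2·2) = (-16 + 84) / 4 = 68 / 4 = 17
(The negative root is discarded since n must be a positive integer.)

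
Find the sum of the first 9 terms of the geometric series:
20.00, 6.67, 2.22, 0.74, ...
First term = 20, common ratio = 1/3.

Sₙ = a(1 - rⁿ) / (1 - r)
S_9 = 20(1 - (1/3)^9) / (1 - (1/3))
S_9 = 20(1 - (1/19683)) / (2/3)
S_9 = 196820/6561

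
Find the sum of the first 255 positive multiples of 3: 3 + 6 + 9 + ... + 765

Factor out 3: = 3(1 + 2 + ... + 255) = 3 × n(n+1)/2
= 3 × 255×256/2
= 3 × 32640
= 97920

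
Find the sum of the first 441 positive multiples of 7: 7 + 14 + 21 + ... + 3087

Factor out 7: = 7(1 + 2 + ... + 441) = 7 × n(n+1)/2
= 7 × 441×442/2
= 7 × 97461
= 682227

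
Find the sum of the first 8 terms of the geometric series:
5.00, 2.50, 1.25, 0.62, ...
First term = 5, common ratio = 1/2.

Sₙ = a(1 - rⁿ) / (1 - r)
S_8 = 5(1 - (1/2)^8) / (1 - (1/2))
S_8 = 5(1 - (1/256)) / (1/2)
S_8 = 1275/128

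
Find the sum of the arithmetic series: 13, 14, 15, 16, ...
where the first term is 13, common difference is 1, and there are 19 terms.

Sₙ = n/2 × (first + last)
Last term = a + (n-1)d = 13 + (19-1)×1 = 31
S_19 = 19/2 × (13 + 31)
S_19 = 19/2 × 44 = 418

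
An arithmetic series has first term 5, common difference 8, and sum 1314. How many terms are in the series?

Using S = n/2 × [2a + (n-1)d]
1314 = n/2 × [2(5) + (n-1)(8)]
1314 = n/2 × [10 + 8n - 8]
2628 = n × [2 + 8n]
8n² + (2)n - 2628 = 0
Discriminant: Δ = (2)² - 4(8)(-2628) = 4 + 84096 = 84100
√Δ = 290
n = [-(2) + √Δ] / (2·8) = (-2 + 290) / 16 = 288 / 16 = 18
(The negative root is discarded since n must be a positive integer.)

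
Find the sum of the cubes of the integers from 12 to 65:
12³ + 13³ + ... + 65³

Use ∑_{k=1}^{n} k³ = [n(n+1)/2]², then subtract the first 11 terms.
∑_{k=1}^{65} k³ = [65×66/2]² = 2145² = 4601025
∑_{k=1}^{11} k³ = [11×12/2]² = 66² = 4356
∑_{k=12}^{65} k³ = 4601025 - 4356 = 4596669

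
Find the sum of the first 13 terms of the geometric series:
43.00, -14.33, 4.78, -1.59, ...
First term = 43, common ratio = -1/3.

Sₙ = a(1 - rⁿ) / (1 - r)
S_13 = 43(1 - (-1/3)^13) / (1 - (-1/3))
S_13 = 43(1 - (-1/1594323)) / (4/3)
S_13 = 17138983/531441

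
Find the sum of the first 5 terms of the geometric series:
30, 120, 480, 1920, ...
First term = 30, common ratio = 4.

Sₙ = a(1 - rⁿ) / (1 - r)
S_5 = 30(1 - 4^5) / (1 - 4)
S_5 = 30(1 - 1024) / (-3)
S_5 = 10230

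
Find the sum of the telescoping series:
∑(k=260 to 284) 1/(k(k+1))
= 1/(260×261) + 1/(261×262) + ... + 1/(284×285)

Partial fractions: 1/(k(k+1)) = 1/k - 1/(k+1)
The series telescopes:
= (1/260 - 1/261) + (1/261 - 1/262) + ... + (1/284 - 1/285)
= 1/260 - 1/285
= 1/2964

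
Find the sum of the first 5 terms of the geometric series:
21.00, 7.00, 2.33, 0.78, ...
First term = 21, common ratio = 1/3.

Sₙ = a(1 - rⁿ) / (1 - r)
S_5 = 21(1 - (1/3)^5) / (1 - (1/3))
S_5 = 21(1 - (1/243)) / (2/3)
S_5 = 847/27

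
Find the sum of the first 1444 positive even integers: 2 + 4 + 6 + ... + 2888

Sum of first n even numbers = n(n+1)
= 1444×1445
= 2086580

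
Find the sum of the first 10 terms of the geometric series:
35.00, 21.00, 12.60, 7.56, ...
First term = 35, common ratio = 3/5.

Sₙ = a(1 - rⁿ) / (1 - r)
S_10 = 35(1 - (3/5)^10) / (1 - (3/5))
S_10 = 35(1 - (59049/9765625)) / (2/5)
S_10 = 33973016/390625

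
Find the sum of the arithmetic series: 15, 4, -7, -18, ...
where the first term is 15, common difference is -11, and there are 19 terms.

Sₙ = n/2 × (first + last)
Last term = a + (n-1)d = 15 + (19-1)×(-11) = -183
S_19 = 19/2 × (15 + (-183))
S_19 = 19/2 × (-168) = -1596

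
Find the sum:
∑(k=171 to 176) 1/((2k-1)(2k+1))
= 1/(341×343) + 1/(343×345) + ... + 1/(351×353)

Partial fractions: 1/((2k-1)(2k+1)) = (1/2)[1/(2k-1) - 1/(2k+1)]
The series telescopes:
= (1/2)[1/341 - 1/353]
= 6/120373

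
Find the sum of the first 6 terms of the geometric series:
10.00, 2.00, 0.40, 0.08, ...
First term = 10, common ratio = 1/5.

Sₙ = a(1 - rⁿ) / (1 - r)
S_6 = 10(1 - (1/5)^6) / (1 - (1/5))
S_6 = 10(1 - (1/15625)) / (4/5)
S_6 = 7812/625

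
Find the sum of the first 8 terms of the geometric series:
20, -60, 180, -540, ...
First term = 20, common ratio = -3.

Sₙ = a(1 - rⁿ) / (1 - r)
S_8 = 20(1 - (-3)^8) / (1 - (-3))
S_8 = 20(1 - 6561) / (4)
S_8 = -32800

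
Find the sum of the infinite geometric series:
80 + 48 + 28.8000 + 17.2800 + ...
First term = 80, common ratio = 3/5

For |r| < 1, S = a / (1 - r)
S = 80 / (1 - (3/5))
S = 80 / (2/5)
S = 200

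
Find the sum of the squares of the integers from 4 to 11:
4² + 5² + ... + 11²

Use ∑_{k=1}^{n} k² = n(n+1)(2n+1)/6, then subtract the first 3 terms.
∑_{k=1}^{11} k² = 11×12×23/6 = 506
∑_{k=1}^{3} k² = 3×4×7/6 = 14
∑_{k=4}^{11} k² = 506 - 14 = 492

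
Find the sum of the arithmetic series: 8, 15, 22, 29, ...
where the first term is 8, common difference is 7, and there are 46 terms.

Sₙ = n/2 × (first + last)
Last term = a + (n-1)d = 8 + (46-1)×7 = 323
S_46 = 46/2 × (8 + 323)
S_46 = 46/2 × 331 = 7613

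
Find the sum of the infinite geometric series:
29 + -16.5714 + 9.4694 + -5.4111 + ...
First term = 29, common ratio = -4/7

For |r| < 1, S = a / (1 - r)
S = 29 / (1 - (-4/7))
S = 29 / (11/7)
S = 203/11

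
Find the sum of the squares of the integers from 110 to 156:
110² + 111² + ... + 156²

Use ∑_{k=1}^{n} k² = n(n+1)(2n+1)/6, then subtract the first 109 terms.
∑_{k=1}^{156} k² = 156×157×313/6 = 1277666
∑_{k=1}^{109} k² = 109×110×219/6 = 437635
∑_{k=110}^{156} k² = 1277666 - 437635 = 840031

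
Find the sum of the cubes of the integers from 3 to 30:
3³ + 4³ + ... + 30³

Use ∑_{k=1}^{n} k³ = [n(n+1)/2]², then subtract the first 2 terms.
∑_{k=1}^{30} k³ = [30×31/2]² = 465² = 216225
∑_{k=1}^{2} k³ = [2×3/2]² = 3² = 9
∑_{k=3}^{30} k³ = 216225 - 9 = 216216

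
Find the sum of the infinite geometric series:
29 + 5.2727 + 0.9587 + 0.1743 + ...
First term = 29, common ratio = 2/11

For |r| < 1, S = a / (1 - r)
S = 29 / (1 - (2/11))
S = 29 / (9/11)
S = 319/9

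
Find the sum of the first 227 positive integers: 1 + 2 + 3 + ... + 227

Formula: ∑k = n(n+1)/2
= 227×228/2
= 51756/2
= 25878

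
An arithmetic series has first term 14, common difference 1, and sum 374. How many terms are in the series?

Using S = n/2 × [2a + (n-1)d]
374 = n/2 × [2(14) + (n-1)(1)]
374 = n/2 × [28 + 1n - 1]
748 = n × [27 + 1n]
1n² + (27)n - 748 = 0
Discriminant: Δ = (27)² - 4(1)(-748) = 729 + 2992 = 3721
√Δ = 61
n = [-(27) + √Δ] / (2·1) = (-27 + 61) / 2 = 34 / 2 = 17
(The negative root is discarded since n must be a positive integer.)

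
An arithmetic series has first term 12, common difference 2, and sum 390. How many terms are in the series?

Using S = n/2 × [2a + (n-1)d]
390 = n/2 × [2(12) + (n-1)(2)]
390 = n/2 × [24 + 2n - 2]
780 = n × [22 + 2n]
2n² + (22)n - 780 = 0
Discriminant: Δ = (22)² - 4(2)(-780) = 484 + 6240 = 6724
√Δ = 82
n = [-(22) + √Δ] / (2·2) = (-22 + 82) / 4 = 60 / 4 = 15
(The negative root is discarded since n must be a positive integer.)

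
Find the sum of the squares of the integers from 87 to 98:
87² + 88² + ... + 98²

Use ∑_{k=1}^{n} k² = n(n+1)(2n+1)/6, then subtract the first 86 terms.
∑_{k=1}^{98} k² = 98×99×197/6 = 318549
∑_{k=1}^{86} k² = 86×87×173/6 = 215731
∑_{k=87}^{98} k² = 318549 - 215731 = 102818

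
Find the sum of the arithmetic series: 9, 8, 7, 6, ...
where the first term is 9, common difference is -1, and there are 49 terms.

Sₙ = n/2 × (first + last)
Last term = a + (n-1)d = 9 + (49-1)×(-1) = -39
S_49 = 49/2 × (9 + (-39))
S_49 = 49/2 × (-30) = -735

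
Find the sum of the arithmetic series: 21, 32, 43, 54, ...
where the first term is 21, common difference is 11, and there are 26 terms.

Sₙ = n/2 × (first + last)
Last term = a + (n-1)d = 21 + (26-1)×11 = 296
S_26 = 26/2 × (21 + 296)
S_26 = 26/2 × 317 = 4121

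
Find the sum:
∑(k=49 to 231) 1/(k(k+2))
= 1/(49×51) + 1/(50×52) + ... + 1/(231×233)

Partial fractions: 1/(k(k+2)) = (1/2)[1/k - 1/(k+2)]
Telescoping leaves the first two and last two terms:
= (1/2)[1/49 + 1/50 - 1/232 - 1/233]
= 2106147/132437200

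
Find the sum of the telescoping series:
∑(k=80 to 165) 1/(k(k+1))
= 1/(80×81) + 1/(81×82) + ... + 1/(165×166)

Partial fractions: 1/(k(k+1)) = 1/k - 1/(k+1)
The series telescopes:
= (1/80 - 1/81) + (1/81 - 1/82) + ... + (1/165 - 1/166)
= 1/80 - 1/166
= 43/6640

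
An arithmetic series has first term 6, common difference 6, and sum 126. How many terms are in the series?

Using S = n/2 × [2a + (n-1)d]
126 = n/2 × [2(6) + (n-1)(6)]
126 = n/2 × [12 + 6n - 6]
252 = n × [6 + 6n]
6n² + (6)n - 252 = 0
Discriminant: Δ = (6)² - 4(6)(-252) = 36 + 6048 = 6084
√Δ = 78
n = [-(6) + √Δ] / (2·6) = (-6 + 78) / 12 = 72 / 12 = 6
(The negative root is discarded since n must be a positive integer.)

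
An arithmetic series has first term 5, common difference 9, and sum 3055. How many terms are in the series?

Using S = n/2 × [2a + (n-1)d]
3055 = n/2 × [2(5) + (n-1)(9)]
3055 = n/2 × [10 + 9n - 9]
6110 = n × [1 + 9n]
9n² + (1)n - 6110 = 0
Discriminant: Δ = (1)² - 4(9)(-6110) = 1 + 219960 = 219961
√Δ = 469
n = [-(1) + √Δ] / (2·9) = (-1 + 469) / 18 = 468 / 18 = 26
(The negative root is discarded since n must be a positive integer.)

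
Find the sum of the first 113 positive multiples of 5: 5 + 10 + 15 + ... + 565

Factor out 5: = 5(1 + 2 + ... + 113) = 5 × n(n+1)/2
= 5 × 113×114/2
= 5 × 6441
= 32205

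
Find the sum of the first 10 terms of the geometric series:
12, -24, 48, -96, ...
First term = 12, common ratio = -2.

Sₙ = a(1 - rⁿ) / (1 - r)
S_10 = 12(1 - (-2)^10) / (1 - (-2))
S_10 = 12(1 - 1024) / (3)
S_10 = -4092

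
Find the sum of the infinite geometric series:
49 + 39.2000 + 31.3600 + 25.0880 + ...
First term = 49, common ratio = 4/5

For |r| < 1, S = a / (1 - r)
S = 49 / (1 - (4/5))
S = 49 / (1/5)
S = 245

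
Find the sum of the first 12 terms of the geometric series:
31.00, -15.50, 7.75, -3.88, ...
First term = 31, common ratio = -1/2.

Sₙ = a(1 - rⁿ) / (1 - r)
S_12 = 31(1 - (-1/2)^12) / (1 - (-1/2))
S_12 = 31(1 - (1/4096)) / (3/2)
S_12 = 42315/2048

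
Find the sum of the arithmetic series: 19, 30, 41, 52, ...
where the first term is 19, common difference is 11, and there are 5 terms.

Sₙ = n/2 × (first + last)
Last term = a + (n-1)d = 19 + (5-1)×11 = 63
S_5 = 5/2 × (19 + 63)
S_5 = 5/2 × 82 = 205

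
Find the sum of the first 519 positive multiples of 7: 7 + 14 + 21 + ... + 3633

Factor out 7: = 7(1 + 2 + ... + 519) = 7 × n(n+1)/2
= 7 × 519×520/2
= 7 × 134940
= 944580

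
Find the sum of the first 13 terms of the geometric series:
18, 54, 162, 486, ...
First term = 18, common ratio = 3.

Sₙ = a(1 - rⁿ) / (1 - r)
S_13 = 18(1 - 3^13) / (1 - 3)
S_13 = 18(1 - 1594323) / (-2)
S_13 = 14348898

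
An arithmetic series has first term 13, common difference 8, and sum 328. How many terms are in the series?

Using S = n/2 × [2a + (n-1)d]
328 = n/2 × [2(13) + (n-1)(8)]
328 = n/2 × [26 + 8n - 8]
656 = n × [18 + 8n]
8n² + (18)n - 656 = 0
Discriminant: Δ = (18)² - 4(8)(-656) = 324 + 20992 = 21316
√Δ = 146
n = [-(18) + √Δ] / (2·8) = (-18 + 146) / 16 = 128 / 16 = 8
(The negative root is discarded since n must be a positive integer.)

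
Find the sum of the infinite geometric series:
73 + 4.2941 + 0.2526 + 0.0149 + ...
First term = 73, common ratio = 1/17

For |r| < 1, S = a / (1 - r)
S = 73 / (1 - (1/17))
S = 73 / (16/17)
S = 1241/16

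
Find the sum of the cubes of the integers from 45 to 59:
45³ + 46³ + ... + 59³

Use ∑_{k=1}^{n} k³ = [n(n+1)/2]², then subtract the first 44 terms.
∑_{k=1}^{59} k³ = [59×60/2]² = 1770² = 3132900
∑_{k=1}^{44} k³ = [44×45/2]² = 990² = 980100
∑_{k=45}^{59} k³ = 3132900 - 980100 = 2152800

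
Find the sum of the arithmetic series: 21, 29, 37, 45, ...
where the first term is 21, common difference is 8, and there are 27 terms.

Sₙ = n/2 × (first + last)
Last term = a + (n-1)d = 21 + (27-1)×8 = 229
S_27 = 27/2 × (21 + 229)
S_27 = 27/2 × 250 = 3375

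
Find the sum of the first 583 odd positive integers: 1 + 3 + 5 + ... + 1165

Sum of first n odd numbers = n²
= 583²
= 339889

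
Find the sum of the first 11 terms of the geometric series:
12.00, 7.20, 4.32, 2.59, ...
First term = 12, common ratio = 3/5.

Sₙ = a(1 - rⁿ) / (1 - r)
S_11 = 12(1 - (3/5)^11) / (1 - (3/5))
S_11 = 12(1 - (177147/48828125)) / (2/5)
S_11 = 291905868/9765625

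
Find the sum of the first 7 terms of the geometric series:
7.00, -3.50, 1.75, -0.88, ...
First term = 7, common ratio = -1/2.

Sₙ = a(1 - rⁿ) / (1 - r)
S_7 = 7(1 - (-1/2)^7) / (1 - (-1/2))
S_7 = 7(1 - (-1/128)) / (3/2)
S_7 = 301/64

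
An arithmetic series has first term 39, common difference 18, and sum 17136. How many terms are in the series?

Using S = n/2 × [2a + (n-1)d]
17136 = n/2 × [2(39) + (n-1)(18)]
17136 = n/2 × [78 + 18n - 18]
34272 = n × [60 + 18n]
18n² + (60)n - 34272 = 0
Discriminant: Δ = (60)² - 4(18)(-34272) = 3600 + 2467584 = 2471184
√Δ = 1572
n = [-(60) + √Δ] / (2·18) = (-60 + 1572) / 36 = 1512 / 36 = 42
(The negative root is discarded since n must be a positive integer.)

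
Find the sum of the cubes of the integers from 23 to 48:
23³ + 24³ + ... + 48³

Use ∑_{k=1}^{n} k³ = [n(n+1)/2]², then subtract the first 22 terms.
∑_{k=1}^{48} k³ = [48×49/2]² = 1176² = 1382976
∑_{k=1}^{22} k³ = [22×23/2]² = 253² = 64009
∑_{k=23}^{48} k³ = 1382976 - 64009 = 1318967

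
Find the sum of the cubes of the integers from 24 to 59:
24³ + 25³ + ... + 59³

Use ∑_{k=1}^{n} k³ = [n(n+1)/2]², then subtract the first 23 terms.
∑_{k=1}^{59} k³ = [59×60/2]² = 1770² = 3132900
∑_{k=1}^{23} k³ = [23×24/2]² = 276² = 76176
∑_{k=24}^{59} k³ = 3132900 - 76176 = 3056724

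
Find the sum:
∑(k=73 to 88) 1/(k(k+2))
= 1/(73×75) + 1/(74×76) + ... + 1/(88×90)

Partial fractions: 1/(k(k+2)) = (1/2)[1/k - 1/(k+2)]
Telescoping leaves the first two and last two terms:
= (1/2)[1/73 + 1/74 - 1/89 - 1/90]
= 26314/10817505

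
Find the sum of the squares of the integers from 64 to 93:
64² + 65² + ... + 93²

Use ∑_{k=1}^{n} k² = n(n+1)(2n+1)/6, then subtract the first 63 terms.
∑_{k=1}^{93} k² = 93×94×187/6 = 272459
∑_{k=1}^{63} k² = 63×64×127/6 = 85344
∑_{k=64}^{93} k² = 272459 - 85344 = 187115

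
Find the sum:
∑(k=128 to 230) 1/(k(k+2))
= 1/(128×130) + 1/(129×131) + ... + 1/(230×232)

Partial fractions: 1/(k(k+2)) = (1/2)[1/k - 1/(k+2)]
Telescoping leaves the first two and last two terms:
= (1/2)[1/128 + 1/129 - 1/231 - 1/232]
= 255337/73742592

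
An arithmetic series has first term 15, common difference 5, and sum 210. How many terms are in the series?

Using S = n/2 × [2a + (n-1)d]
210 = n/2 × [2(15) + (n-1)(5)]
210 = n/2 × [30 + 5n - 5]
420 = n × [25 + 5n]
5n² + (25)n - 420 = 0
Discriminant: Δ = (25)² - 4(5)(-420) = 625 + 8400 = 9025
√Δ = 95
n = [-(25) + √Δ] / (2·5) = (-25 + 95) / 10 = 70 / 10 = 7
(The negative root is discarded since n must be a positive integer.)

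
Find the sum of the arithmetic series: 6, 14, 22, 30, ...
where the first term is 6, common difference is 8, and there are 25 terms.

Sₙ = n/2 × (first + last)
Last term = a + (n-1)d = 6 + (25-1)×8 = 198
S_25 = 25/2 × (6 + 198)
S_25 = 25/2 × 204 = 2550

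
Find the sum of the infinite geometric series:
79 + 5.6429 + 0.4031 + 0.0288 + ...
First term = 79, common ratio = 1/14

For |r| < 1, S = a / (1 - r)
S = 79 / (1 - (1/14))
S = 79 / (13/14)
S = 1106/13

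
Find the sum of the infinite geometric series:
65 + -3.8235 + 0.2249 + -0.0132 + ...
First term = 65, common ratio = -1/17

For |r| < 1, S = a / (1 - r)
S = 65 / (1 - (-1/17))
S = 65 / (18/17)
S = 1105/18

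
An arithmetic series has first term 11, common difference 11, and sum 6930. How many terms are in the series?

Using S = n/2 × [2a + (n-1)d]
6930 = n/2 × [2(11) + (n-1)(11)]
6930 = n/2 × [22 + 11n - 11]
13860 = n × [11 + 11n]
11n² + (11)n - 13860 = 0
Discriminant: Δ = (11)² - 4(11)(-13860) = 121 + 609840 = 609961
√Δ = 781
n = [-(11) + √Δ] / (2·11) = (-11 + 781) / 22 = 770 / 22 = 35
(The negative root is discarded since n must be a positive integer.)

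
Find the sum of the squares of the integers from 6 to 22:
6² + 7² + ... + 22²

Use ∑_{k=1}^{n} k² = n(n+1)(2n+1)/6, then subtract the first 5 terms.
∑_{k=1}^{22} k² = 22×23×45/6 = 3795
∑_{k=1}^{5} k² = 5×6×11/6 = 55
∑_{k=6}^{22} k² = 3795 - 55 = 3740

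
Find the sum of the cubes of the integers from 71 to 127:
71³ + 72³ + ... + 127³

Use ∑_{k=1}^{n} k³ = [n(n+1)/2]², then subtract the first 70 terms.
∑_{k=1}^{127} k³ = [127×128/2]² = 8128² = 66064384
∑_{k=1}^{70} k³ = [70×71/2]² = 2485² = 6175225
∑_{k=71}^{127} k³ = 66064384 - 6175225 = 59889159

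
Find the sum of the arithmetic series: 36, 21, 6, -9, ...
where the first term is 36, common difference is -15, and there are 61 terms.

Sₙ = n/2 × (first + last)
Last term = a + (n-1)d = 36 + (61-1)×(-15) = -864
S_61 = 61/2 × (36 + (-864))
S_61 = 61/2 × (-828) = -25254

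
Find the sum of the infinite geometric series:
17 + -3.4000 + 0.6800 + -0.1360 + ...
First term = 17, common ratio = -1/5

For |r| < 1, S = a / (1 - r)
S = 17 / (1 - (-1/5))
S = 17 / (6/5)
S = 85/6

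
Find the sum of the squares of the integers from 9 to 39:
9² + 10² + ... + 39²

Use ∑_{k=1}^{n} k² = n(n+1)(2n+1)/6, then subtract the first 8 terms.
∑_{k=1}^{39} k² = 39×40×79/6 = 20540
∑_{k=1}^{8} k² = 8×9×17/6 = 204
∑_{k=9}^{39} k² = 20540 - 204 = 20336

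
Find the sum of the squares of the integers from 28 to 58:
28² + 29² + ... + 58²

Use ∑_{k=1}^{n} k² = n(n+1)(2n+1)/6, then subtract the first 27 terms.
∑_{k=1}^{58} k² = 58×59×117/6 = 66729
∑_{k=1}^{27} k² = 27×28×55/6 = 6930
∑_{k=28}^{58} k² = 66729 - 6930 = 59799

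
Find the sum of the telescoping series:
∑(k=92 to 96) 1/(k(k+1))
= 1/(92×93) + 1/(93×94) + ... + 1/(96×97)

Partial fractions: 1/(k(k+1)) = 1/k - 1/(k+1)
The series telescopes:
= (1/92 - 1/93) + (1/93 - 1/94) + ... + (1/96 - 1/97)
= 1/92 - 1/97
= 5/8924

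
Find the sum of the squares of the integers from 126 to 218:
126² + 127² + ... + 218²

Use ∑_{k=1}^{n} k² = n(n+1)(2n+1)/6, then subtract the first 125 terms.
∑_{k=1}^{218} k² = 218×219×437/6 = 3477209
∑_{k=1}^{125} k² = 125×126×251/6 = 658875
∑_{k=126}^{218} k² = 3477209 - 658875 = 2818334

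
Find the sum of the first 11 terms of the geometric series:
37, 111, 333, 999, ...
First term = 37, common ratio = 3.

Sₙ = a(1 - rⁿ) / (1 - r)
S_11 = 37(1 - 3^11) / (1 - 3)
S_11 = 37(1 - 177147) / (-2)
S_11 = 3277201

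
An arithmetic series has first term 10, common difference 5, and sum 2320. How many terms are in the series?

Using S = n/2 × [2a + (n-1)d]
2320 = n/2 × [2(10) + (n-1)(5)]
2320 = n/2 × [20 + 5n - 5]
4640 = n × [15 + 5n]
5n² + (15)n - 4640 = 0
Discriminant: Δ = (15)² - 4(5)(-4640) = 225 + 92800 = 93025
√Δ = 305
n = [-(15) + √Δ] / (2·5) = (-15 + 305) / 10 = 290 / 10 = 29
(The negative root is discarded since n must be a positive integer.)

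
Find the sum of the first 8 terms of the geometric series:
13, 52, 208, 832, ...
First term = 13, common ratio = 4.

Sₙ = a(1 - rⁿ) / (1 - r)
S_8 = 13(1 - 4^8) / (1 - 4)
S_8 = 13(1 - 65536) / (-3)
S_8 = 283985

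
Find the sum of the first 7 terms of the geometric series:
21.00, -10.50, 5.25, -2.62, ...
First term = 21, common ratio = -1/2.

Sₙ = a(1 - rⁿ) / (1 - r)
S_7 = 21(1 - (-1/2)^7) / (1 - (-1/2))
S_7 = 21(1 - (-1/128)) / (3/2)
S_7 = 903/64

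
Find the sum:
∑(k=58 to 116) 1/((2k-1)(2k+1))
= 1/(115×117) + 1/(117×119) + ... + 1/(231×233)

Partial fractions: 1/((2k-1)(2k+1)) = (1/2)[1/(2k-1) - 1/(2k+1)]
The series telescopes:
= (1/2)[1/115 - 1/233]
= 59/26795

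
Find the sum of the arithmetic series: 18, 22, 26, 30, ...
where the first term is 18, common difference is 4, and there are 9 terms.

Sₙ = n/2 × (first + last)
Last term = a + (n-1)d = 18 + (9-1)×4 = 50
S_9 = 9/2 × (18 + 50)
S_9 = 9/2 × 68 = 306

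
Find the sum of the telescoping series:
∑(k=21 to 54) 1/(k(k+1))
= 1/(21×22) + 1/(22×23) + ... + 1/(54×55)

Partial fractions: 1/(k(k+1)) = 1/k - 1/(k+1)
The series telescopes:
= (1/21 - 1/22) + (1/22 - 1/23) + ... + (1/54 - 1/55)
= 1/21 - 1/55
= 34/1155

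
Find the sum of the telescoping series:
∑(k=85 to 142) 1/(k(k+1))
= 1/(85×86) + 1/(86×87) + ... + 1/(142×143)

Partial fractions: 1/(k(k+1)) = 1/k - 1/(k+1)
The series telescopes:
= (1/85 - 1/86) + (1/86 - 1/87) + ... + (1/142 - 1/143)
= 1/85 - 1/143
= 58/12155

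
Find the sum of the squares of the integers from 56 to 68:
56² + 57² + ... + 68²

Use ∑_{k=1}^{n} k² = n(n+1)(2n+1)/6, then subtract the first 55 terms.
∑_{k=1}^{68} k² = 68×69×137/6 = 107134
∑_{k=1}^{55} k² = 55×56×111/6 = 56980
∑_{k=56}^{68} k² = 107134 - 56980 = 50154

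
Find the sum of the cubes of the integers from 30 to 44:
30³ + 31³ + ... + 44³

Use ∑_{k=1}^{n} k³ = [n(n+1)/2]², then subtract the first 29 terms.
∑_{k=1}^{44} k³ = [44×45/2]² = 990² = 980100
∑_{k=1}^{29} k³ = [29×30/2]² = 435² = 189225
∑_{k=30}^{44} k³ = 980100 - 189225 = 790875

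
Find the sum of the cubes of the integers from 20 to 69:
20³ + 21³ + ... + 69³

Use ∑_{k=1}^{n} k³ = [n(n+1)/2]², then subtract the first 19 terms.
∑_{k=1}^{69} k³ = [69×70/2]² = 2415² = 5832225
∑_{k=1}^{19} k³ = [19×20/2]² = 190² = 36100
∑_{k=20}^{69} k³ = 5832225 - 36100 = 5796125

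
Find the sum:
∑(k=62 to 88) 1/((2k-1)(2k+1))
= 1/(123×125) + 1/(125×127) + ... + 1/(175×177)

Partial fractions: 1/((2k-1)(2k+1)) = (1/2)[1/(2k-1) - 1/(2k+1)]
The series telescopes:
= (1/2)[1/123 - 1/177]
= 3/2419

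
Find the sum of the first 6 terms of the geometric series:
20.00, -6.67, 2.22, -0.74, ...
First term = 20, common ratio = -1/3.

Sₙ = a(1 - rⁿ) / (1 - r)
S_6 = 20(1 - (-1/3)^6) / (1 - (-1/3))
S_6 = 20(1 - (1/729)) / (4/3)
S_6 = 3640/243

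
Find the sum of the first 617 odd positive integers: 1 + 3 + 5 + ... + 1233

Sum of first n odd numbers = n²
= 617²
= 380689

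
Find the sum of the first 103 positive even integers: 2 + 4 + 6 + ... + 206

Sum of first n even numbers = n(n+1)
= 103×104
= 10712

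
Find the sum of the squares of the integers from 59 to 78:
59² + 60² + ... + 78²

Use ∑_{k=1}^{n} k² = n(n+1)(2n+1)/6, then subtract the first 58 terms.
∑_{k=1}^{78} k² = 78×79×157/6 = 161239
∑_{k=1}^{58} k² = 58×59×117/6 = 66729
∑_{k=59}^{78} k² = 161239 - 66729 = 94510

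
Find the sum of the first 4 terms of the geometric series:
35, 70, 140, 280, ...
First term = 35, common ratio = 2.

Sₙ = a(1 - rⁿ) / (1 - r)
S_4 = 35(1 - 2^4) / (1 - 2)
S_4 = 35(1 - 16) / (-1)
S_4 = 525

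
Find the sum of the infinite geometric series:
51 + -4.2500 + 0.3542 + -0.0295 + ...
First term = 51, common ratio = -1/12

For |r| < 1, S = a / (1 - r)
S = 51 / (1 - (-1/12))
S = 51 / (13/12)
S = 612/13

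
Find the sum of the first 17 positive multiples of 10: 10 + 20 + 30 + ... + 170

Factor out 10: = 10(1 + 2 + ... + 17) = 10 × n(n+1)/2
= 10 × 17×18/2
= 10 × 153
= 1530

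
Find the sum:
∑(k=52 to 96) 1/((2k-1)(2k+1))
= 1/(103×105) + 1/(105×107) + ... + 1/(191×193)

Partial fractions: 1/((2k-1)(2k+1)) = (1/2)[1/(2k-1) - 1/(2k+1)]
The series telescopes:
= (1/2)[1/103 - 1/193]
= 45/19879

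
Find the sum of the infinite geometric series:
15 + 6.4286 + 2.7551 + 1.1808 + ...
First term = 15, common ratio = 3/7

For |r| < 1, S = a / (1 - r)
S = 15 / (1 - (3/7))
S = 15 / (4/7)
S = 105/4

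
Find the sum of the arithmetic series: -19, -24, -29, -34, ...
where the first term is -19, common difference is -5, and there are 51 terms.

Sₙ = n/2 × (first + last)
Last term = a + (n-1)d = -19 + (51-1)×(-5) = -269
S_51 = 51/2 × (-19 + (-269))
S_51 = 51/2 × (-288) = -7344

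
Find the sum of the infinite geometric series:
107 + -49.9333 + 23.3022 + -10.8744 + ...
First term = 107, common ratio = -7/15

For |r| < 1, S = a / (1 - r)
S = 107 / (1 - (-7/15))
S = 107 / (22/15)
S = 1605/22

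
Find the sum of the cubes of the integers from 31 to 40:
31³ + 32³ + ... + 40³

Use ∑_{k=1}^{n} k³ = [n(n+1)/2]², then subtract the first 30 terms.
∑_{k=1}^{40} k³ = [40×41/2]² = 820² = 672400
∑_{k=1}^{30} k³ = [30×31/2]² = 465² = 216225
∑_{k=31}^{40} k³ = 672400 - 216225 = 456175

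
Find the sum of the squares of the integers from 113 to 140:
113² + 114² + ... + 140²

Use ∑_{k=1}^{n} k² = n(n+1)(2n+1)/6, then subtract the first 112 terms.
∑_{k=1}^{140} k² = 140×141×281/6 = 924490
∑_{k=1}^{112} k² = 112×113×225/6 = 474600
∑_{k=113}^{140} k² = 924490 - 474600 = 449890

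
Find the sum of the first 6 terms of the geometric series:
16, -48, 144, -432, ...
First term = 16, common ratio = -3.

Sₙ = a(1 - rⁿ) / (1 - r)
S_6 = 16(1 - (-3)^6) / (1 - (-3))
S_6 = 16(1 - 729) / (4)
S_6 = -2912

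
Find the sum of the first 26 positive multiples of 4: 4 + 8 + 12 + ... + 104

Factor out 4: = 4(1 + 2 + ... + 26) = 4 × n(n+1)/2
= 4 × 26×27/2
= 4 × 351
= 1404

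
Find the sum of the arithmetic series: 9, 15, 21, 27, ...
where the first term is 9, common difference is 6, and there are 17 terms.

Sₙ = n/2 × (first + last)
Last term = a + (n-1)d = 9 + (17-1)×6 = 105
S_17 = 17/2 × (9 + 105)
S_17 = 17/2 × 114 = 969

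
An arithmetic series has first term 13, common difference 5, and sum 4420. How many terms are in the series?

Using S = n/2 × [2a + (n-1)d]
4420 = n/2 × [2(13) + (n-1)(5)]
4420 = n/2 × [26 + 5n - 5]
8840 = n × [21 + 5n]
5n² + (21)n - 8840 = 0
Discriminant: Δ = (21)² - 4(5)(-8840) = 441 + 176800 = 177241
√Δ = 421
n = [-(21) + √Δ] / (2·5) = (-21 + 421) / 10 = 400 / 10 = 40
(The negative root is discarded since n must be a positive integer.)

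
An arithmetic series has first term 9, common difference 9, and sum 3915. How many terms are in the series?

Using S = n/2 × [2a + (n-1)d]
3915 = n/2 × [2(9) + (n-1)(9)]
3915 = n/2 × [18 + 9n - 9]
7830 = n × [9 + 9n]
9n² + (9)n - 7830 = 0
Discriminant: Δ = (9)² - 4(9)(-7830) = 81 + 281880 = 281961
√Δ = 531
n = [-(9) + √Δ] / (2·9) = (-9 + 531) / 18 = 522 / 18 = 29
(The negative root is discarded since n must be a positive integer.)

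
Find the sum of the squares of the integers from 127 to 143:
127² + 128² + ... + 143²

Use ∑_{k=1}^{n} k² = n(n+1)(2n+1)/6, then subtract the first 126 terms.
∑_{k=1}^{143} k² = 143×144×287/6 = 984984
∑_{k=1}^{126} k² = 126×127×253/6 = 674751
∑_{k=127}^{143} k² = 984984 - 674751 = 310233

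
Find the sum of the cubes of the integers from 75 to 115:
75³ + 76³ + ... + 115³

Use ∑_{k=1}^{n} k³ = [n(n+1)/2]², then subtract the first 74 terms.
∑_{k=1}^{115} k³ = [115×116/2]² = 6670² = 44488900
∑_{k=1}^{74} k³ = [74×75/2]² = 2775² = 7700625
∑_{k=75}^{115} k³ = 44488900 - 7700625 = 36788275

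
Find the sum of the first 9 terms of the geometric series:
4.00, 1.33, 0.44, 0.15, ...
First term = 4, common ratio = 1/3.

Sₙ = a(1 - rⁿ) / (1 - r)
S_9 = 4(1 - (1/3)^9) / (1 - (1/3))
S_9 = 4(1 - (1/19683)) / (2/3)
S_9 = 39364/6561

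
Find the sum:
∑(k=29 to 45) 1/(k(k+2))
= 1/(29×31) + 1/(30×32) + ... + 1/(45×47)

Partial fractions: 1/(k(k+2)) = (1/2)[1/k - 1/(k+2)]
Telescoping leaves the first two and last two terms:
= (1/2)[1/29 + 1/30 - 1/46 - 1/47]
= 5831/470235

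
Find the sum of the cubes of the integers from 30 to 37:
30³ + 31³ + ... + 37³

Use ∑_{k=1}^{n} k³ = [n(n+1)/2]², then subtract the first 29 terms.
∑_{k=1}^{37} k³ = [37×38/2]² = 703² = 494209
∑_{k=1}^{29} k³ = [29×30/2]² = 435² = 189225
∑_{k=30}^{37} k³ = 494209 - 189225 = 304984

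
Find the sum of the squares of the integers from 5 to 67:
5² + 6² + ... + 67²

Use ∑_{k=1}^{n} k² = n(n+1)(2n+1)/6, then subtract the first 4 terms.
∑_{k=1}^{67} k² = 67×68×135/6 = 102510
∑_{k=1}^{4} k² = 4×5×9/6 = 30
∑_{k=5}^{67} k² = 102510 - 30 = 102480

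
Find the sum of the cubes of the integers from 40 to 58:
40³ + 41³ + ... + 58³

Use ∑_{k=1}^{n} k³ = [n(n+1)/2]², then subtract the first 39 terms.
∑_{k=1}^{58} k³ = [58×59/2]² = 1711² = 2927521
∑_{k=1}^{39} k³ = [39×40/2]² = 780² = 608400
∑_{k=40}^{58} k³ = 2927521 - 608400 = 2319121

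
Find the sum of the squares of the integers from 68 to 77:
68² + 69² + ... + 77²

Use ∑_{k=1}^{n} k² = n(n+1)(2n+1)/6, then subtract the first 67 terms.
∑_{k=1}^{77} k² = 77×78×155/6 = 155155
∑_{k=1}^{67} k² = 67×68×135/6 = 102510
∑_{k=68}^{77} k² = 155155 - 102510 = 52645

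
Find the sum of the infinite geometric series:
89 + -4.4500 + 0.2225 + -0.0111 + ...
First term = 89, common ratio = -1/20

For |r| < 1, S = a / (1 - r)
S = 89 / (1 - (-1/20))
S = 89 / (21/20)
S = 1780/21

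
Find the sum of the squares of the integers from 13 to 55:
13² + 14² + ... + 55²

Use ∑_{k=1}^{n} k² = n(n+1)(2n+1)/6, then subtract the first 12 terms.
∑_{k=1}^{55} k² = 55×56×111/6 = 56980
∑_{k=1}^{12} k² = 12×13×25/6 = 650
∑_{k=13}^{55} k² = 56980 - 650 = 56330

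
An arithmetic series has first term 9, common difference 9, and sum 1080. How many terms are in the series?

Using S = n/2 × [2a + (n-1)d]
1080 = n/2 × [2(9) + (n-1)(9)]
1080 = n/2 × [18 + 9n - 9]
2160 = n × [9 + 9n]
9n² + (9)n - 2160 = 0
Discriminant: Δ = (9)² - 4(9)(-2160) = 81 + 77760 = 77841
√Δ = 279
n = [-(9) + √Δ] / (2·9) = (-9 + 279) / 18 = 270 / 18 = 15
(The negative root is discarded since n must be a positive integer.)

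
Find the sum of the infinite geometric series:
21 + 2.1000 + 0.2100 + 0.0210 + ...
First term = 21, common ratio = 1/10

For |r| < 1, S = a / (1 - r)
S = 21 / (1 - (1/10))
S = 21 / (9/10)
S = 70/3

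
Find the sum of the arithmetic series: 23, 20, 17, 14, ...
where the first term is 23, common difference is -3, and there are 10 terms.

Sₙ = n/2 × (first + last)
Last term = a + (n-1)d = 23 + (10-1)×(-3) = -4
S_10 = 10/2 × (23 + (-4))
S_10 = 10/2 × 19 = 95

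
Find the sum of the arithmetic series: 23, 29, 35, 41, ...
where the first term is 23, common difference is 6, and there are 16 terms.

Sₙ = n/2 × (first + last)
Last term = a + (n-1)d = 23 + (16-1)×6 = 113
S_16 = 16/2 × (23 + 113)
S_16 = 16/2 × 136 = 1088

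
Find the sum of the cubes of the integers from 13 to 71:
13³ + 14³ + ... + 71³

Use ∑_{k=1}^{n} k³ = [n(n+1)/2]², then subtract the first 12 terms.
∑_{k=1}^{71} k³ = [71×72/2]² = 2556² = 6533136
∑_{k=1}^{12} k³ = [12×13/2]² = 78² = 6084
∑_{k=13}^{71} k³ = 6533136 - 6084 = 6527052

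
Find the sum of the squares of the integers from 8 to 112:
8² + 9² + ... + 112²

Use ∑_{k=1}^{n} k² = n(n+1)(2n+1)/6, then subtract the first 7 terms.
∑_{k=1}^{112} k² = 112×113×225/6 = 474600
∑_{k=1}^{7} k² = 7×8×15/6 = 140
∑_{k=8}^{112} k² = 474600 - 140 = 474460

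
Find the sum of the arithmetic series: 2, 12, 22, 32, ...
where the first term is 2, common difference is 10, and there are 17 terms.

Sₙ = n/2 × (first + last)
Last term = a + (n-1)d = 2 + (17-1)×10 = 162
S_17 = 17/2 × (2 + 162)
S_17 = 17/2 × 164 = 1394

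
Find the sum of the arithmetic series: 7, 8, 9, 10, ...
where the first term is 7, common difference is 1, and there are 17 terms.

Sₙ = n/2 × (first + last)
Last term = a + (n-1)d = 7 + (17-1)×1 = 23
S_17 = 17/2 × (7 + 23)
S_17 = 17/2 × 30 = 255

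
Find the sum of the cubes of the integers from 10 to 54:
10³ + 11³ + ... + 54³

Use ∑_{k=1}^{n} k³ = [n(n+1)/2]², then subtract the first 9 terms.
∑_{k=1}^{54} k³ = [54×55/2]² = 1485² = 2205225
∑_{k=1}^{9} k³ = [9×10/2]² = 45² = 2025
∑_{k=10}^{54} k³ = 2205225 - 2025 = 2203200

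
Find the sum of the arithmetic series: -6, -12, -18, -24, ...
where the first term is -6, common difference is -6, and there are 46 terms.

Sₙ = n/2 × (first + last)
Last term = a + (n-1)d = -6 + (46-1)×(-6) = -276
S_46 = 46/2 × (-6 + (-276))
S_46 = 46/2 × (-282) = -6486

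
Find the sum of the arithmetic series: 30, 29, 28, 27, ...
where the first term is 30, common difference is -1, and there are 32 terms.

Sₙ = n/2 × (first + last)
Last term = a + (n-1)d = 30 + (32-1)×(-1) = -1
S_32 = 32/2 × (30 + (-1))
S_32 = 32/2 × 29 = 464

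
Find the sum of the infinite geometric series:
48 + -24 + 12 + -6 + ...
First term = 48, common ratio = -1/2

For |r| < 1, S = a / (1 - r)
S = 48 / (1 - (-1/2))
S = 48 / (3/2)
S = 32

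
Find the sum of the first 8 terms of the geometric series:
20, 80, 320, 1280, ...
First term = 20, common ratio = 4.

Sₙ = a(1 - rⁿ) / (1 - r)
S_8 = 20(1 - 4^8) / (1 - 4)
S_8 = 20(1 - 65536) / (-3)
S_8 = 436900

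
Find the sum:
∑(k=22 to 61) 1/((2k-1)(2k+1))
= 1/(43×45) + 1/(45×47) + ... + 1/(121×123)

Partial fractions: 1/((2k-1)(2k+1)) = (1/2)[1/(2k-1) - 1/(2k+1)]
The series telescopes:
= (1/2)[1/43 - 1/123]
= 40/5289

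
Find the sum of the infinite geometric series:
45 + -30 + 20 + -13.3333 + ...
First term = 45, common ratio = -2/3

For |r| < 1, S = a / (1 - r)
S = 45 / (1 - (-2/3))
S = 45 / (5/3)
S = 27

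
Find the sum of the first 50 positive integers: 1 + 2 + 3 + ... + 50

Formula: ∑k = n(n+1)/2
= 50×51/2
= 2550/2
= 1275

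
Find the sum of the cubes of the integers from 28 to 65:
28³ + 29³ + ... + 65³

Use ∑_{k=1}^{n} k³ = [n(n+1)/2]², then subtract the first 27 terms.
∑_{k=1}^{65} k³ = [65×66/2]² = 2145² = 4601025
∑_{k=1}^{27} k³ = [27×28/2]² = 378² = 142884
∑_{k=28}^{65} k³ = 4601025 - 142884 = 4458141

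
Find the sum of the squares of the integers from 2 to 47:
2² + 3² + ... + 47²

Use ∑_{k=1}^{n} k² = n(n+1)(2n+1)/6, then subtract the first 1 terms.
∑_{k=1}^{47} k² = 47×48×95/6 = 35720
∑_{k=1}^{1} k² = 1×2×3/6 = 1
∑_{k=2}^{47} k² = 35720 - 1 = 35719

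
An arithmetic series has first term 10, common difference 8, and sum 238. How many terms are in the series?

Using S = n/2 × [2a + (n-1)d]
238 = n/2 × [2(10) + (n-1)(8)]
238 = n/2 × [20 + 8n - 8]
476 = n × [12 + 8n]
8n² + (12)n - 476 = 0
Discriminant: Δ = (12)² - 4(8)(-476) = 144 + 15232 = 15376
√Δ = 124
n = [-(12) + √Δ] / (2·8) = (-12 + 124) / 16 = 112 / 16 = 7
(The negative root is discarded since n must be a positive integer.)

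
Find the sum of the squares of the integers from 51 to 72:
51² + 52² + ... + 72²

Use ∑_{k=1}^{n} k² = n(n+1)(2n+1)/6, then subtract the first 50 terms.
∑_{k=1}^{72} k² = 72×73×145/6 = 127020
∑_{k=1}^{50} k² = 50×51×101/6 = 42925
∑_{k=51}^{72} k² = 127020 - 42925 = 84095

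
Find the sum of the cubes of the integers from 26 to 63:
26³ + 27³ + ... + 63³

Use ∑_{k=1}^{n} k³ = [n(n+1)/2]², then subtract the first 25 terms.
∑_{k=1}^{63} k³ = [63×64/2]² = 2016² = 4064256
∑_{k=1}^{25} k³ = [25×26/2]² = 325² = 105625
∑_{k=26}^{63} k³ = 4064256 - 105625 = 3958631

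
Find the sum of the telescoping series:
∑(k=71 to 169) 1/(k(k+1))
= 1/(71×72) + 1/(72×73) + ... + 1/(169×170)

Partial fractions: 1/(k(k+1)) = 1/k - 1/(k+1)
The series telescopes:
= (1/71 - 1/72) + (1/72 - 1/73) + ... + (1/169 - 1/170)
= 1/71 - 1/170
= 99/12070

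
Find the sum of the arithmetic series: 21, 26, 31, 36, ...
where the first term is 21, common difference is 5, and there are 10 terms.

Sₙ = n/2 × (first + last)
Last term = a + (n-1)d = 21 + (10-1)×5 = 66
S_10 = 10/2 × (21 + 66)
S_10 = 10/2 × 87 = 435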